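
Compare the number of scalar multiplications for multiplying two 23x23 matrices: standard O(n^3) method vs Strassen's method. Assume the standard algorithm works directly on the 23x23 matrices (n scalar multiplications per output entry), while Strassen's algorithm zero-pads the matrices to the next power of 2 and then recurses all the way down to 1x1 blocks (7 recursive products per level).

Matrix multiplication for 23x23 matrices:

Strassen's algorithm requires power-of-2 dimensions. Pad 23x23 to 32x32 (next power of 2).

Standard algorithm: 23^3 = 12167 multiplications
Strassen's algorithm: 7^(log2(32)) = 7^5 = 16807 multiplications
Difference: 12167 - 16807 = -4640 (Strassen uses MORE here due to padding overhead — for small or just-over-power-of-2 n, padding can outweigh the per-level savings)

Standard: 12167 multiplications (23^3). Strassen: 16807 multiplications (7^5, after padding to 32x32). Strassen reduces 8 recursive multiplications to 7 at each level.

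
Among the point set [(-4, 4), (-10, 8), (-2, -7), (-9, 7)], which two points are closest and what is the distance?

Computing all pairwise distances among 4 points:

d((-4, 4), (-10, 8)) = 7.2111
d((-4, 4), (-2, -7)) = 11.1803
d((-4, 4), (-9, 7)) = 5.831
d((-10, 8), (-2, -7)) = 17.0
d((-10, 8), (-9, 7)) = 1.4142 <-- minimum
d((-2, -7), (-9, 7)) = 15.6525

Closest pair: (-10, 8) and (-9, 7) with distance 1.4142

The closest pair is (-10, 8) and (-9, 7) with Euclidean distance 1.4142. For 4 points, brute-force pairwise comparison is shown above. For large n, the divide-and-conquer algorithm (sort by x, recurse on halves, check the dividing strip) achieves O(n log n).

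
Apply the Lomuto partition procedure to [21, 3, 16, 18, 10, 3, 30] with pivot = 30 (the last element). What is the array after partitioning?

Lomuto partition with pivot = 30:

Initial array: [21, 3, 16, 18, 10, 3, 30]

arr[0]=21 <= 30: swap with position 0, array becomes [21, 3, 16, 18, 10, 3, 30]
arr[1]=3 <= 30: swap with position 1, array becomes [21, 3, 16, 18, 10, 3, 30]
arr[2]=16 <= 30: swap with position 2, array becomes [21, 3, 16, 18, 10, 3, 30]
arr[3]=18 <= 30: swap with position 3, array becomes [21, 3, 16, 18, 10, 3, 30]
arr[4]=10 <= 30: swap with position 4, array becomes [21, 3, 16, 18, 10, 3, 30]
arr[5]=3 <= 30: swap with position 5, array becomes [21, 3, 16, 18, 10, 3, 30]

Place pivot at position 6: [21, 3, 16, 18, 10, 3, 30]
Pivot position: 6

After partitioning with pivot 30, the array becomes [21, 3, 16, 18, 10, 3, 30]. The pivot is placed at index 6. All elements to the left of the pivot are <= 30, and all elements to the right are > 30.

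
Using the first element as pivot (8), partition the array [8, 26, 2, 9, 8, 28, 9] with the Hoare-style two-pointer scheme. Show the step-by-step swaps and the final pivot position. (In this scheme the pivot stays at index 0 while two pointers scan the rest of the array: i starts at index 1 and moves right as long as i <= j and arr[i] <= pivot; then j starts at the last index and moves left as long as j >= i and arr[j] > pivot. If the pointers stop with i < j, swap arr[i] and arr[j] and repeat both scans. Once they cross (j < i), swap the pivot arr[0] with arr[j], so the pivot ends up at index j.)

Hoare-style two-pointer partition with pivot = 8:

Initial array: [8, 26, 2, 9, 8, 28, 9]

Pointers start at i = 1, j = 6.
i stops at index 1 (arr[1]=26 > 8), j stops at index 4 (arr[4]=8 <= 8): swap arr[1] and arr[4], array becomes [8, 8, 2, 9, 26, 28, 9]
i ends at 3, j ends at 2: the pointers have crossed (j < i), so scanning stops.

Swap pivot arr[0] with arr[2] to place pivot at position 2: [2, 8, 8, 9, 26, 28, 9]
Pivot position: 2

After partitioning with pivot 8, the array becomes [2, 8, 8, 9, 26, 28, 9]. The pivot is placed at index 2. All elements to the left of the pivot are <= 8, and all elements to the right are > 8.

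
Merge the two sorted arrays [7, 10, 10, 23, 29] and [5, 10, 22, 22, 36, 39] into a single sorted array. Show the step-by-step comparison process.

Merging process:

Compare 7 vs 5: take 5 from right. Merged: [5]
Compare 7 vs 10: take 7 from left. Merged: [5, 7]
Compare 10 vs 10: take 10 from left. Merged: [5, 7, 10]
Compare 10 vs 10: take 10 from left. Merged: [5, 7, 10, 10]
Compare 23 vs 10: take 10 from right. Merged: [5, 7, 10, 10, 10]
Compare 23 vs 22: take 22 from right. Merged: [5, 7, 10, 10, 10, 22]
Compare 23 vs 22: take 22 from right. Merged: [5, 7, 10, 10, 10, 22, 22]
Compare 23 vs 36: take 23 from left. Merged: [5, 7, 10, 10, 10, 22, 22, 23]
Compare 29 vs 36: take 29 from left. Merged: [5, 7, 10, 10, 10, 22, 22, 23, 29]
Append remaining from right: [36, 39]. Merged: [5, 7, 10, 10, 10, 22, 22, 23, 29, 36, 39]

Final merged array: [5, 7, 10, 10, 10, 22, 22, 23, 29, 36, 39]
Total comparisons: 9

The merged array is [5, 7, 10, 10, 10, 22, 22, 23, 29, 36, 39], requiring 9 comparisons. The merge step runs in O(n) time where n is the total number of elements.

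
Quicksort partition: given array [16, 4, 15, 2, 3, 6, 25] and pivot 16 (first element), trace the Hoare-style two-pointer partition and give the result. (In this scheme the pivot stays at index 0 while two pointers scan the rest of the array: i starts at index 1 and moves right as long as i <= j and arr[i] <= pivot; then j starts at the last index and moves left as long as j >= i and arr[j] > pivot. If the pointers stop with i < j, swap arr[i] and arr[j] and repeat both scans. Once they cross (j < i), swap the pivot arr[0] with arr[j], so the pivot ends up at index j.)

Hoare-style two-pointer partition with pivot = 16:

Initial array: [16, 4, 15, 2, 3, 6, 25]

Pointers start at i = 1, j = 6.
i ends at 6, j ends at 5: the pointers have crossed (j < i), so scanning stops.

Swap pivot arr[0] with arr[5] to place pivot at position 5: [6, 4, 15, 2, 3, 16, 25]
Pivot position: 5

After partitioning with pivot 16, the array becomes [6, 4, 15, 2, 3, 16, 25]. The pivot is placed at index 5. All elements to the left of the pivot are <= 16, and all elements to the right are > 16.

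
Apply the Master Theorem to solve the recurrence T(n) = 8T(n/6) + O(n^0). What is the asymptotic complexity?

Master Theorem for T(n) = 8T(n/6) + O(n^0):

a = 8, b = 6, c = 0
log_b(a) = log_6(8) = 1.1606

Case 1: c = 0 < log_6(8) = 1.1606
T(n) = O(n^(log_6 8))

For T(n) = 8T(n/6) + O(n^0): log_6(8) = 1.1606. This is Case 1 of the Master Theorem (c < log_b(a), work dominated by leaves), giving O(n^(log_6 8)).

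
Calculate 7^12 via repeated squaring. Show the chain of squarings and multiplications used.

Computing 7^12 by squaring (build up from 7^1; each line after the first costs one multiplication):

7^1 = 7
7^2 = (7^1)^2 = 7^2 = 49
7^3 = 7 * 7^2 = 7 * 49 = 343
7^6 = (7^3)^2 = 343^2 = 117649
7^12 = (7^6)^2 = 117649^2 = 13841287201

Result: 13841287201
Multiplications needed: 4 (4 lines after 7^1)

7^12 = 13841287201. Using exponentiation by squaring, this requires 4 multiplications. The key idea: if the exponent is even, square the half-power; if odd, multiply by the base once.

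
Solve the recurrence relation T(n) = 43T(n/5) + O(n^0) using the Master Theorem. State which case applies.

Master Theorem for T(n) = 43T(n/5) + O(n^0):

a = 43, b = 5, c = 0
log_b(a) = log_5(43) = 2.3370

Case 1: c = 0 < log_5(43) = 2.3370
T(n) = O(n^(log_5 43))

For T(n) = 43T(n/5) + O(n^0): log_5(43) = 2.3370. This is Case 1 of the Master Theorem (c < log_b(a), work dominated by leaves), giving O(n^(log_5 43)).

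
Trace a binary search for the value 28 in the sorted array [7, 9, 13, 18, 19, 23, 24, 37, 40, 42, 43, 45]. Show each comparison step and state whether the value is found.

Binary search for 28 in [7, 9, 13, 18, 19, 23, 24, 37, 40, 42, 43, 45]:

lo=0, hi=11, mid=5, arr[mid]=23 -> 23 < 28, search right half
lo=6, hi=11, mid=8, arr[mid]=40 -> 40 > 28, search left half
lo=6, hi=7, mid=6, arr[mid]=24 -> 24 < 28, search right half
lo=7, hi=7, mid=7, arr[mid]=37 -> 37 > 28, search left half
lo=7 > hi=6, target 28 not found

Binary search determines that 28 is not in the array after 4 comparisons. The search space was exhausted without finding the target.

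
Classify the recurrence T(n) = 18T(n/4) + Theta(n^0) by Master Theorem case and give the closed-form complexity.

Master Theorem for T(n) = 18T(n/4) + O(n^0):

a = 18, b = 4, c = 0
log_b(a) = log_4(18) = 2.0850

Case 1: c = 0 < log_4(18) = 2.0850
T(n) = O(n^(log_4 18))

For T(n) = 18T(n/4) + O(n^0): log_4(18) = 2.0850. This is Case 1 of the Master Theorem (c < log_b(a), work dominated by leaves), giving O(n^(log_4 18)).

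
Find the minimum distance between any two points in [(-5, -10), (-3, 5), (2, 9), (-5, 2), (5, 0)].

Computing all pairwise distances among 5 points:

d((-5, -10), (-3, 5)) = 15.1327
d((-5, -10), (2, 9)) = 20.2485
d((-5, -10), (-5, 2)) = 12.0
d((-5, -10), (5, 0)) = 14.1421
d((-3, 5), (2, 9)) = 6.4031
d((-3, 5), (-5, 2)) = 3.6056 <-- minimum
d((-3, 5), (5, 0)) = 9.434
d((2, 9), (-5, 2)) = 9.8995
d((2, 9), (5, 0)) = 9.4868
d((-5, 2), (5, 0)) = 10.198

Closest pair: (-3, 5) and (-5, 2) with distance 3.6056

The closest pair is (-3, 5) and (-5, 2) with Euclidean distance 3.6056. For 5 points, brute-force pairwise comparison is shown above. For large n, the divide-and-conquer algorithm (sort by x, recurse on halves, check the dividing strip) achieves O(n log n).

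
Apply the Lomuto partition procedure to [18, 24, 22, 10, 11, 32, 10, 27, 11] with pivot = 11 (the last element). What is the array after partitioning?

Lomuto partition with pivot = 11:

Initial array: [18, 24, 22, 10, 11, 32, 10, 27, 11]

arr[0]=18 > 11: no swap
arr[1]=24 > 11: no swap
arr[2]=22 > 11: no swap
arr[3]=10 <= 11: swap with position 0, array becomes [10, 24, 22, 18, 11, 32, 10, 27, 11]
arr[4]=11 <= 11: swap with position 1, array becomes [10, 11, 22, 18, 24, 32, 10, 27, 11]
arr[5]=32 > 11: no swap
arr[6]=10 <= 11: swap with position 2, array becomes [10, 11, 10, 18, 24, 32, 22, 27, 11]
arr[7]=27 > 11: no swap

Place pivot at position 3: [10, 11, 10, 11, 24, 32, 22, 27, 18]
Pivot position: 3

After partitioning with pivot 11, the array becomes [10, 11, 10, 11, 24, 32, 22, 27, 18]. The pivot is placed at index 3. All elements to the left of the pivot are <= 11, and all elements to the right are > 11.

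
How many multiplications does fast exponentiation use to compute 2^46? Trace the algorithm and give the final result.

Computing 2^46 by squaring (build up from 2^1; each line after the first costs one multiplication):

2^1 = 2
2^2 = (2^1)^2 = 2^2 = 4
2^4 = (2^2)^2 = 4^2 = 16
2^5 = 2 * 2^4 = 2 * 16 = 32
2^10 = (2^5)^2 = 32^2 = 1024
2^11 = 2 * 2^10 = 2 * 1024 = 2048
2^22 = (2^11)^2 = 2048^2 = 4194304
2^23 = 2 * 2^22 = 2 * 4194304 = 8388608
2^46 = (2^23)^2 = 8388608^2 = 70368744177664

Result: 70368744177664
Multiplications needed: 8 (8 lines after 2^1)

2^46 = 70368744177664. Using exponentiation by squaring, this requires 8 multiplications. The key idea: if the exponent is even, square the half-power; if odd, multiply by the base once.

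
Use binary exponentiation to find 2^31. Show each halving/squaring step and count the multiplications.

Computing 2^31 by squaring (build up from 2^1; each line after the first costs one multiplication):

2^1 = 2
2^2 = (2^1)^2 = 2^2 = 4
2^3 = 2 * 2^2 = 2 * 4 = 8
2^6 = (2^3)^2 = 8^2 = 64
2^7 = 2 * 2^6 = 2 * 64 = 128
2^14 = (2^7)^2 = 128^2 = 16384
2^15 = 2 * 2^14 = 2 * 16384 = 32768
2^30 = (2^15)^2 = 32768^2 = 1073741824
2^31 = 2 * 2^30 = 2 * 1073741824 = 2147483648

Result: 2147483648
Multiplications needed: 8 (8 lines after 2^1)

2^31 = 2147483648. Using exponentiation by squaring, this requires 8 multiplications. The key idea: if the exponent is even, square the half-power; if odd, multiply by the base once.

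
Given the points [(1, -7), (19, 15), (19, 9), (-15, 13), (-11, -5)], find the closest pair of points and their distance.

Computing all pairwise distances among 5 points:

d((1, -7), (19, 15)) = 28.4253
d((1, -7), (19, 9)) = 24.0832
d((1, -7), (-15, 13)) = 25.6125
d((1, -7), (-11, -5)) = 12.1655
d((19, 15), (19, 9)) = 6.0 <-- minimum
d((19, 15), (-15, 13)) = 34.0588
d((19, 15), (-11, -5)) = 36.0555
d((19, 9), (-15, 13)) = 34.2345
d((19, 9), (-11, -5)) = 33.1059
d((-15, 13), (-11, -5)) = 18.4391

Closest pair: (19, 15) and (19, 9) with distance 6.0

The closest pair is (19, 15) and (19, 9) with Euclidean distance 6.0. For 5 points, brute-force pairwise comparison is shown above. For large n, the divide-and-conquer algorithm (sort by x, recurse on halves, check the dividing strip) achieves O(n log n).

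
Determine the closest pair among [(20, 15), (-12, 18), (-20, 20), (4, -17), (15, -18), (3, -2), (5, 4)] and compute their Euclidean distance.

Computing all pairwise distances among 7 points:

d((20, 15), (-12, 18)) = 32.1403
d((20, 15), (-20, 20)) = 40.3113
d((20, 15), (4, -17)) = 35.7771
d((20, 15), (15, -18)) = 33.3766
d((20, 15), (3, -2)) = 24.0416
d((20, 15), (5, 4)) = 18.6011
d((-12, 18), (-20, 20)) = 8.2462
d((-12, 18), (4, -17)) = 38.4838
d((-12, 18), (15, -18)) = 45.0
d((-12, 18), (3, -2)) = 25.0
d((-12, 18), (5, 4)) = 22.0227
d((-20, 20), (4, -17)) = 44.1022
d((-20, 20), (15, -18)) = 51.6624
d((-20, 20), (3, -2)) = 31.8277
d((-20, 20), (5, 4)) = 29.6816
d((4, -17), (15, -18)) = 11.0454
d((4, -17), (3, -2)) = 15.0333
d((4, -17), (5, 4)) = 21.0238
d((15, -18), (3, -2)) = 20.0
d((15, -18), (5, 4)) = 24.1661
d((3, -2), (5, 4)) = 6.3246 <-- minimum

Closest pair: (3, -2) and (5, 4) with distance 6.3246

The closest pair is (3, -2) and (5, 4) with Euclidean distance 6.3246. For 7 points, brute-force pairwise comparison is shown above. For large n, the divide-and-conquer algorithm (sort by x, recurse on halves, check the dividing strip) achieves O(n log n).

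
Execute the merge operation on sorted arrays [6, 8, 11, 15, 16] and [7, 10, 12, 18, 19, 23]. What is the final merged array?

Merging process:

Compare 6 vs 7: take 6 from left. Merged: [6]
Compare 8 vs 7: take 7 from right. Merged: [6, 7]
Compare 8 vs 10: take 8 from left. Merged: [6, 7, 8]
Compare 11 vs 10: take 10 from right. Merged: [6, 7, 8, 10]
Compare 11 vs 12: take 11 from left. Merged: [6, 7, 8, 10, 11]
Compare 15 vs 12: take 12 from right. Merged: [6, 7, 8, 10, 11, 12]
Compare 15 vs 18: take 15 from left. Merged: [6, 7, 8, 10, 11, 12, 15]
Compare 16 vs 18: take 16 from left. Merged: [6, 7, 8, 10, 11, 12, 15, 16]
Append remaining from right: [18, 19, 23]. Merged: [6, 7, 8, 10, 11, 12, 15, 16, 18, 19, 23]

Final merged array: [6, 7, 8, 10, 11, 12, 15, 16, 18, 19, 23]
Total comparisons: 8

The merged array is [6, 7, 8, 10, 11, 12, 15, 16, 18, 19, 23], requiring 8 comparisons. The merge step runs in O(n) time where n is the total number of elements.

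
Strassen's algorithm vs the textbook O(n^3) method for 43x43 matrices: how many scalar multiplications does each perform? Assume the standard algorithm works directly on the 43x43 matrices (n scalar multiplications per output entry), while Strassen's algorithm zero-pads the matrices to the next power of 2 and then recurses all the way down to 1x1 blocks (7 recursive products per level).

Matrix multiplication for 43x43 matrices:

Strassen's algorithm requires power-of-2 dimensions. Pad 43x43 to 64x64 (next power of 2).

Standard algorithm: 43^3 = 79507 multiplications
Strassen's algorithm: 7^(log2(64)) = 7^6 = 117649 multiplications
Difference: 79507 - 117649 = -38142 (Strassen uses MORE here due to padding overhead — for small or just-over-power-of-2 n, padding can outweigh the per-level savings)

Standard: 79507 multiplications (43^3). Strassen: 117649 multiplications (7^6, after padding to 64x64). Strassen reduces 8 recursive multiplications to 7 at each level.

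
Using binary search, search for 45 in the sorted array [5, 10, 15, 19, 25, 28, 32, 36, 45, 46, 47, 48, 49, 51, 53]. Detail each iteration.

Binary search for 45 in [5, 10, 15, 19, 25, 28, 32, 36, 45, 46, 47, 48, 49, 51, 53]:

lo=0, hi=14, mid=7, arr[mid]=36 -> 36 < 45, search right half
lo=8, hi=14, mid=11, arr[mid]=48 -> 48 > 45, search left half
lo=8, hi=10, mid=9, arr[mid]=46 -> 46 > 45, search left half
lo=8, hi=8, mid=8, arr[mid]=45 -> Found target at index 8!

Binary search finds 45 at index 8 after 4 comparisons. The search repeatedly halves the search space by comparing with the middle element.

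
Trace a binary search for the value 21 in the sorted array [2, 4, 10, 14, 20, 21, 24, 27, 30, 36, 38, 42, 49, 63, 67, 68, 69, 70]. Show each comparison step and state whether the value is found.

Binary search for 21 in [2, 4, 10, 14, 20, 21, 24, 27, 30, 36, 38, 42, 49, 63, 67, 68, 69, 70]:

lo=0, hi=17, mid=8, arr[mid]=30 -> 30 > 21, search left half
lo=0, hi=7, mid=3, arr[mid]=14 -> 14 < 21, search right half
lo=4, hi=7, mid=5, arr[mid]=21 -> Found target at index 5!

Binary search finds 21 at index 5 after 3 comparisons. The search repeatedly halves the search space by comparing with the middle element.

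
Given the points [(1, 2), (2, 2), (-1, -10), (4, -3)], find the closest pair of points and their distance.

Computing all pairwise distances among 4 points:

d((1, 2), (2, 2)) = 1.0 <-- minimum
d((1, 2), (-1, -10)) = 12.1655
d((1, 2), (4, -3)) = 5.831
d((2, 2), (-1, -10)) = 12.3693
d((2, 2), (4, -3)) = 5.3852
d((-1, -10), (4, -3)) = 8.6023

Closest pair: (1, 2) and (2, 2) with distance 1.0

The closest pair is (1, 2) and (2, 2) with Euclidean distance 1.0. For 4 points, brute-force pairwise comparison is shown above. For large n, the divide-and-conquer algorithm (sort by x, recurse on halves, check the dividing strip) achieves O(n log n).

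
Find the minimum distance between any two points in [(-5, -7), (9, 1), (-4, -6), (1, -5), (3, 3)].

Computing all pairwise distances among 5 points:

d((-5, -7), (9, 1)) = 16.1245
d((-5, -7), (-4, -6)) = 1.4142 <-- minimum
d((-5, -7), (1, -5)) = 6.3246
d((-5, -7), (3, 3)) = 12.8062
d((9, 1), (-4, -6)) = 14.7648
d((9, 1), (1, -5)) = 10.0
d((9, 1), (3, 3)) = 6.3246
d((-4, -6), (1, -5)) = 5.099
d((-4, -6), (3, 3)) = 11.4018
d((1, -5), (3, 3)) = 8.2462

Closest pair: (-5, -7) and (-4, -6) with distance 1.4142

The closest pair is (-5, -7) and (-4, -6) with Euclidean distance 1.4142. For 5 points, brute-force pairwise comparison is shown above. For large n, the divide-and-conquer algorithm (sort by x, recurse on halves, check the dividing strip) achieves O(n log n).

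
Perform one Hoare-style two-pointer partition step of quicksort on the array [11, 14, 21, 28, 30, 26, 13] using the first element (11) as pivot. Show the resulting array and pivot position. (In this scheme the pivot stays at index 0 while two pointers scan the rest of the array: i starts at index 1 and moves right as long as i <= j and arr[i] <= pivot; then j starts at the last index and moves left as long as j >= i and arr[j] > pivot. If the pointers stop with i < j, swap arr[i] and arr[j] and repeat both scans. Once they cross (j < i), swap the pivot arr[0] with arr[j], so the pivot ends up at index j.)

Hoare-style two-pointer partition with pivot = 11:

Initial array: [11, 14, 21, 28, 30, 26, 13]

Pointers start at i = 1, j = 6.
i ends at 1, j ends at 0: the pointers have crossed (j < i), so scanning stops.

j = 0, so swapping arr[0] with arr[j] leaves the pivot at position 0: [11, 14, 21, 28, 30, 26, 13]
Pivot position: 0

After partitioning with pivot 11, the array becomes [11, 14, 21, 28, 30, 26, 13]. The pivot is placed at index 0. All elements to the left of the pivot are <= 11, and all elements to the right are > 11.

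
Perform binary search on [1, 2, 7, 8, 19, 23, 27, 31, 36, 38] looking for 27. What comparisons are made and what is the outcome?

Binary search for 27 in [1, 2, 7, 8, 19, 23, 27, 31, 36, 38]:

lo=0, hi=9, mid=4, arr[mid]=19 -> 19 < 27, search right half
lo=5, hi=9, mid=7, arr[mid]=31 -> 31 > 27, search left half
lo=5, hi=6, mid=5, arr[mid]=23 -> 23 < 27, search right half
lo=6, hi=6, mid=6, arr[mid]=27 -> Found target at index 6!

Binary search finds 27 at index 6 after 4 comparisons. The search repeatedly halves the search space by comparing with the middle element.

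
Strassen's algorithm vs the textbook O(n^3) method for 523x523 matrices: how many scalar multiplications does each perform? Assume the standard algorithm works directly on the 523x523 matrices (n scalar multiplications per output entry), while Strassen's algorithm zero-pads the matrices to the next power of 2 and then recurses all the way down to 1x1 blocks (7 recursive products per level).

Matrix multiplication for 523x523 matrices:

Strassen's algorithm requires power-of-2 dimensions. Pad 523x523 to 1024x1024 (next power of 2).

Standard algorithm: 523^3 = 143055667 multiplications
Strassen's algorithm: 7^(log2(1024)) = 7^10 = 282475249 multiplications
Difference: 143055667 - 282475249 = -139419582 (Strassen uses MORE here due to padding overhead — for small or just-over-power-of-2 n, padding can outweigh the per-level savings)

Standard: 143055667 multiplications (523^3). Strassen: 282475249 multiplications (7^10, after padding to 1024x1024). Strassen reduces 8 recursive multiplications to 7 at each level.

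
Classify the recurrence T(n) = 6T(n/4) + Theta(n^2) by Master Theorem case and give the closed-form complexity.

Master Theorem for T(n) = 6T(n/4) + O(n^2):

a = 6, b = 4, c = 2
log_b(a) = log_4(6) = 1.2925

Case 3: c = 2 > log_4(6) = 1.2925
T(n) = O(n^2) = O(n^2)

For T(n) = 6T(n/4) + O(n^2): log_4(6) = 1.2925. This is Case 3 of the Master Theorem (c > log_b(a), work dominated by root), giving O(n^2).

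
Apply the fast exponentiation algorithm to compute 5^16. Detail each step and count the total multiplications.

Computing 5^16 by squaring (build up from 5^1; each line after the first costs one multiplication):

5^1 = 5
5^2 = (5^1)^2 = 5^2 = 25
5^4 = (5^2)^2 = 25^2 = 625
5^8 = (5^4)^2 = 625^2 = 390625
5^16 = (5^8)^2 = 390625^2 = 152587890625

Result: 152587890625
Multiplications needed: 4 (4 lines after 5^1)

5^16 = 152587890625. Using exponentiation by squaring, this requires 4 multiplications. The key idea: if the exponent is even, square the half-power; if odd, multiply by the base once.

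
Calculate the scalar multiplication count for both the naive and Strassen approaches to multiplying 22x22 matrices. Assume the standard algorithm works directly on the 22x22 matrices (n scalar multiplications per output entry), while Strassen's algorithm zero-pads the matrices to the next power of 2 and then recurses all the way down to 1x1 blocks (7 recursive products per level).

Matrix multiplication for 22x22 matrices:

Strassen's algorithm requires power-of-2 dimensions. Pad 22x22 to 32x32 (next power of 2).

Standard algorithm: 22^3 = 10648 multiplications
Strassen's algorithm: 7^(log2(32)) = 7^5 = 16807 multiplications
Difference: 10648 - 16807 = -6159 (Strassen uses MORE here due to padding overhead — for small or just-over-power-of-2 n, padding can outweigh the per-level savings)

Standard: 10648 multiplications (22^3). Strassen: 16807 multiplications (7^5, after padding to 32x32). Strassen reduces 8 recursive multiplications to 7 at each level.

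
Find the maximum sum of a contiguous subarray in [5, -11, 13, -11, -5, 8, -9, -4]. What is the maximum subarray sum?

Using Kadane's algorithm on [5, -11, 13, -11, -5, 8, -9, -4]:

Scanning through the array:
Position 1 (value -11): max_ending_here = -6, max_so_far = 5
Position 2 (value 13): max_ending_here = 13, max_so_far = 13
Position 3 (value -11): max_ending_here = 2, max_so_far = 13
Position 4 (value -5): max_ending_here = -3, max_so_far = 13
Position 5 (value 8): max_ending_here = 8, max_so_far = 13
Position 6 (value -9): max_ending_here = -1, max_so_far = 13
Position 7 (value -4): max_ending_here = -4, max_so_far = 13

Maximum subarray: [13]
Maximum sum: 13

The maximum subarray is [13] with sum 13. This subarray runs from index 2 to index 2.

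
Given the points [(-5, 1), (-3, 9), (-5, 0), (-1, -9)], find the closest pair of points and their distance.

Computing all pairwise distances among 4 points:

d((-5, 1), (-3, 9)) = 8.2462
d((-5, 1), (-5, 0)) = 1.0 <-- minimum
d((-5, 1), (-1, -9)) = 10.7703
d((-3, 9), (-5, 0)) = 9.2195
d((-3, 9), (-1, -9)) = 18.1108
d((-5, 0), (-1, -9)) = 9.8489

Closest pair: (-5, 1) and (-5, 0) with distance 1.0

The closest pair is (-5, 1) and (-5, 0) with Euclidean distance 1.0. For 4 points, brute-force pairwise comparison is shown above. For large n, the divide-and-conquer algorithm (sort by x, recurse on halves, check the dividing strip) achieves O(n log n).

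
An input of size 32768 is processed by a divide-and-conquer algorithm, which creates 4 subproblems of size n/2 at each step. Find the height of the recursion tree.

For divide and conquer with division factor 2:

Problem sizes at each level:
Level 0: 32768
Level 1: 16384
Level 2: 8192
Level 3: 4096
Level 4: 2048
Level 5: 1024
Level 6: 512
Level 7: 256
Level 8: 128
Level 9: 64
Level 10: 32
Level 11: 16
Level 12: 8
Level 13: 4
Level 14: 2
Level 15: 1

The root is level 0 and the size-1 base case is level 15 (the tree spans levels 0 through 15, i.e. 16 levels counting the root), so the depth is the number of divisions: log_2(32768) = 15

The recursion tree depth is log_2(32768) = 15. At each level, the problem size is divided by 2, so it takes 15 divisions to reduce to a base case of size 1. The algorithm makes 4 recursive calls at each level.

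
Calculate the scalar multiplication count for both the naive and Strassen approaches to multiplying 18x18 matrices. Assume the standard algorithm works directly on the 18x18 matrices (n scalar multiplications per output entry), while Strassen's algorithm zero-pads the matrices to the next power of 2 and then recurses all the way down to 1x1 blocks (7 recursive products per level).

Matrix multiplication for 18x18 matrices:

Strassen's algorithm requires power-of-2 dimensions. Pad 18x18 to 32x32 (next power of 2).

Standard algorithm: 18^3 = 5832 multiplications
Strassen's algorithm: 7^(log2(32)) = 7^5 = 16807 multiplications
Difference: 5832 - 16807 = -10975 (Strassen uses MORE here due to padding overhead — for small or just-over-power-of-2 n, padding can outweigh the per-level savings)

Standard: 5832 multiplications (18^3). Strassen: 16807 multiplications (7^5, after padding to 32x32). Strassen reduces 8 recursive multiplications to 7 at each level.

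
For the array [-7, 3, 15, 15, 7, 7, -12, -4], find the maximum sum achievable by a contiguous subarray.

Using Kadane's algorithm on [-7, 3, 15, 15, 7, 7, -12, -4]:

Scanning through the array:
Position 1 (value 3): max_ending_here = 3, max_so_far = 3
Position 2 (value 15): max_ending_here = 18, max_so_far = 18
Position 3 (value 15): max_ending_here = 33, max_so_far = 33
Position 4 (value 7): max_ending_here = 40, max_so_far = 40
Position 5 (value 7): max_ending_here = 47, max_so_far = 47
Position 6 (value -12): max_ending_here = 35, max_so_far = 47
Position 7 (value -4): max_ending_here = 31, max_so_far = 47

Maximum subarray: [3, 15, 15, 7, 7]
Maximum sum: 47

The maximum subarray is [3, 15, 15, 7, 7] with sum 47. This subarray runs from index 1 to index 5.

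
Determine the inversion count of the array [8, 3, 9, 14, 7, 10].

Finding inversions in [8, 3, 9, 14, 7, 10]:

(0, 1): arr[0]=8 > arr[1]=3
(0, 4): arr[0]=8 > arr[4]=7
(2, 4): arr[2]=9 > arr[4]=7
(3, 4): arr[3]=14 > arr[4]=7
(3, 5): arr[3]=14 > arr[5]=10

Total inversions: 5

The array has 5 inversion(s): (0,1), (0,4), (2,4), (3,4), (3,5). Each pair (i,j) satisfies i < j and arr[i] > arr[j].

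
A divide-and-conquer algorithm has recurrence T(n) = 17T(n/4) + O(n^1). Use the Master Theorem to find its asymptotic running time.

Master Theorem for T(n) = 17T(n/4) + O(n^1):

a = 17, b = 4, c = 1
log_b(a) = log_4(17) = 2.0437

Case 1: c = 1 < log_4(17) = 2.0437
T(n) = O(n^(log_4 17))

For T(n) = 17T(n/4) + O(n^1): log_4(17) = 2.0437. This is Case 1 of the Master Theorem (c < log_b(a), work dominated by leaves), giving O(n^(log_4 17)).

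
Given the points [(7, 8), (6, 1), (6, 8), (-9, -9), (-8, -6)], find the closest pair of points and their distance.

Computing all pairwise distances among 5 points:

d((7, 8), (6, 1)) = 7.0711
d((7, 8), (6, 8)) = 1.0 <-- minimum
d((7, 8), (-9, -9)) = 23.3452
d((7, 8), (-8, -6)) = 20.5183
d((6, 1), (6, 8)) = 7.0
d((6, 1), (-9, -9)) = 18.0278
d((6, 1), (-8, -6)) = 15.6525
d((6, 8), (-9, -9)) = 22.6716
d((6, 8), (-8, -6)) = 19.799
d((-9, -9), (-8, -6)) = 3.1623

Closest pair: (7, 8) and (6, 8) with distance 1.0

The closest pair is (7, 8) and (6, 8) with Euclidean distance 1.0. For 5 points, brute-force pairwise comparison is shown above. For large n, the divide-and-conquer algorithm (sort by x, recurse on halves, check the dividing strip) achieves O(n log n).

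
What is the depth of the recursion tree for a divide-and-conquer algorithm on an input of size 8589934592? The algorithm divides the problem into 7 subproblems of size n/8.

For divide and conquer with division factor 8:

Problem sizes at each level:
Level 0: 8589934592
Level 1: 1073741824
Level 2: 134217728
Level 3: 16777216
Level 4: 2097152
Level 5: 262144
Level 6: 32768
Level 7: 4096
Level 8: 512
Level 9: 64
Level 10: 8
Level 11: 1

The root is level 0 and the size-1 base case is level 11 (the tree spans levels 0 through 11, i.e. 12 levels counting the root), so the depth is the number of divisions: log_8(8589934592) = 11

The recursion tree depth is log_8(8589934592) = 11. At each level, the problem size is divided by 8, so it takes 11 divisions to reduce to a base case of size 1. The algorithm makes 7 recursive calls at each level.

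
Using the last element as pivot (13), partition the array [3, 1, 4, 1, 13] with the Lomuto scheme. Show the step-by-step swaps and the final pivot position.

Lomuto partition with pivot = 13:

Initial array: [3, 1, 4, 1, 13]

arr[0]=3 <= 13: swap with position 0, array becomes [3, 1, 4, 1, 13]
arr[1]=1 <= 13: swap with position 1, array becomes [3, 1, 4, 1, 13]
arr[2]=4 <= 13: swap with position 2, array becomes [3, 1, 4, 1, 13]
arr[3]=1 <= 13: swap with position 3, array becomes [3, 1, 4, 1, 13]

Place pivot at position 4: [3, 1, 4, 1, 13]
Pivot position: 4

After partitioning with pivot 13, the array becomes [3, 1, 4, 1, 13]. The pivot is placed at index 4. All elements to the left of the pivot are <= 13, and all elements to the right are > 13.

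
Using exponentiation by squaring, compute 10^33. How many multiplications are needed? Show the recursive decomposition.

Computing 10^33 by squaring (build up from 10^1; each line after the first costs one multiplication):

10^1 = 10
10^2 = (10^1)^2 = 10^2 = 100
10^4 = (10^2)^2 = 100^2 = 10000
10^8 = (10^4)^2 = 10000^2 = 100000000
10^16 = (10^8)^2 = 100000000^2 = 10000000000000000
10^32 = (10^16)^2 = 10000000000000000^2 = 100000000000000000000000000000000
10^33 = 10 * 10^32 = 10 * 100000000000000000000000000000000 = 1000000000000000000000000000000000

Result: 1000000000000000000000000000000000
Multiplications needed: 6 (6 lines after 10^1)

10^33 = 1000000000000000000000000000000000. Using exponentiation by squaring, this requires 6 multiplications. The key idea: if the exponent is even, square the half-power; if odd, multiply by the base once.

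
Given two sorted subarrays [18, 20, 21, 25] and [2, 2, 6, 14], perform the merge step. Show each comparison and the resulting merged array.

Merging process:

Compare 18 vs 2: take 2 from right. Merged: [2]
Compare 18 vs 2: take 2 from right. Merged: [2, 2]
Compare 18 vs 6: take 6 from right. Merged: [2, 2, 6]
Compare 18 vs 14: take 14 from right. Merged: [2, 2, 6, 14]
Append remaining from left: [18, 20, 21, 25]. Merged: [2, 2, 6, 14, 18, 20, 21, 25]

Final merged array: [2, 2, 6, 14, 18, 20, 21, 25]
Total comparisons: 4

The merged array is [2, 2, 6, 14, 18, 20, 21, 25], requiring 4 comparisons. The merge step runs in O(n) time where n is the total number of elements.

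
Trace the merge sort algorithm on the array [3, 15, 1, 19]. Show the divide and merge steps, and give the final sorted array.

Merge sort trace:

Split: [3, 15, 1, 19] -> [3, 15] and [1, 19]
  Split: [3, 15] -> [3] and [15]
  Merge: [3] + [15] -> [3, 15]
  Split: [1, 19] -> [1] and [19]
  Merge: [1] + [19] -> [1, 19]
Merge: [3, 15] + [1, 19] -> [1, 3, 15, 19]

Final sorted array: [1, 3, 15, 19]

The merge sort proceeds by recursively splitting the array and merging sorted halves.
After all merges, the sorted array is [1, 3, 15, 19].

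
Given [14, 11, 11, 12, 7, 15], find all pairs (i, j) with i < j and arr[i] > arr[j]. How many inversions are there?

Finding inversions in [14, 11, 11, 12, 7, 15]:

(0, 1): arr[0]=14 > arr[1]=11
(0, 2): arr[0]=14 > arr[2]=11
(0, 3): arr[0]=14 > arr[3]=12
(0, 4): arr[0]=14 > arr[4]=7
(1, 4): arr[1]=11 > arr[4]=7
(2, 4): arr[2]=11 > arr[4]=7
(3, 4): arr[3]=12 > arr[4]=7

Total inversions: 7

The array has 7 inversion(s): (0,1), (0,2), (0,3), (0,4), (1,4), (2,4), (3,4). Each pair (i,j) satisfies i < j and arr[i] > arr[j].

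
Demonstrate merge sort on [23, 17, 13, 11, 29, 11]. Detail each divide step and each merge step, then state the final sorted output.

Merge sort trace:

Split: [23, 17, 13, 11, 29, 11] -> [23, 17, 13] and [11, 29, 11]
  Split: [23, 17, 13] -> [23] and [17, 13]
    Split: [17, 13] -> [17] and [13]
    Merge: [17] + [13] -> [13, 17]
  Merge: [23] + [13, 17] -> [13, 17, 23]
  Split: [11, 29, 11] -> [11] and [29, 11]
    Split: [29, 11] -> [29] and [11]
    Merge: [29] + [11] -> [11, 29]
  Merge: [11] + [11, 29] -> [11, 11, 29]
Merge: [13, 17, 23] + [11, 11, 29] -> [11, 11, 13, 17, 23, 29]

Final sorted array: [11, 11, 13, 17, 23, 29]

The merge sort proceeds by recursively splitting the array and merging sorted halves.
After all merges, the sorted array is [11, 11, 13, 17, 23, 29].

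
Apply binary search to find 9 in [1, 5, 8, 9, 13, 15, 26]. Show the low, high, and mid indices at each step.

Binary search for 9 in [1, 5, 8, 9, 13, 15, 26]:

lo=0, hi=6, mid=3, arr[mid]=9 -> Found target at index 3!

Binary search finds 9 at index 3 after 1 comparisons. The search repeatedly halves the search space by comparing with the middle element.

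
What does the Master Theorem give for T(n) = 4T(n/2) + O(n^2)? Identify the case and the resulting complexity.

Master Theorem for T(n) = 4T(n/2) + O(n^2):

a = 4, b = 2, c = 2
log_b(a) = log_2(4) = 2.0000

Case 2: c = 2 = log_2(4) = 2.0000
T(n) = O(n^2 log n) = O(n^2 log n)

For T(n) = 4T(n/2) + O(n^2): log_2(4) = 2.0000. This is Case 2 of the Master Theorem (c = log_b(a), equal work at all levels), giving O(n^2 log n).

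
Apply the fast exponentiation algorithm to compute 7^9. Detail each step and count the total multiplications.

Computing 7^9 by squaring (build up from 7^1; each line after the first costs one multiplication):

7^1 = 7
7^2 = (7^1)^2 = 7^2 = 49
7^4 = (7^2)^2 = 49^2 = 2401
7^8 = (7^4)^2 = 2401^2 = 5764801
7^9 = 7 * 7^8 = 7 * 5764801 = 40353607

Result: 40353607
Multiplications needed: 4 (4 lines after 7^1)

7^9 = 40353607. Using exponentiation by squaring, this requires 4 multiplications. The key idea: if the exponent is even, square the half-power; if odd, multiply by the base once.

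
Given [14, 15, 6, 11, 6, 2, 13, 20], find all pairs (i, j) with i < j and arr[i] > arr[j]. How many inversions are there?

Finding inversions in [14, 15, 6, 11, 6, 2, 13, 20]:

(0, 2): arr[0]=14 > arr[2]=6
(0, 3): arr[0]=14 > arr[3]=11
(0, 4): arr[0]=14 > arr[4]=6
(0, 5): arr[0]=14 > arr[5]=2
(0, 6): arr[0]=14 > arr[6]=13
(1, 2): arr[1]=15 > arr[2]=6
(1, 3): arr[1]=15 > arr[3]=11
(1, 4): arr[1]=15 > arr[4]=6
(1, 5): arr[1]=15 > arr[5]=2
(1, 6): arr[1]=15 > arr[6]=13
(2, 5): arr[2]=6 > arr[5]=2
(3, 4): arr[3]=11 > arr[4]=6
(3, 5): arr[3]=11 > arr[5]=2
(4, 5): arr[4]=6 > arr[5]=2

Total inversions: 14

The array has 14 inversion(s): (0,2), (0,3), (0,4), (0,5), (0,6), (1,2), (1,3), (1,4), (1,5), (1,6), (2,5), (3,4), (3,5), (4,5). Each pair (i,j) satisfies i < j and arr[i] > arr[j].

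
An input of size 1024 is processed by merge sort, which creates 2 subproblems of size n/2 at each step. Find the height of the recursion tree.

For divide and conquer with division factor 2:

Problem sizes at each level:
Level 0: 1024
Level 1: 512
Level 2: 256
Level 3: 128
Level 4: 64
Level 5: 32
Level 6: 16
Level 7: 8
Level 8: 4
Level 9: 2
Level 10: 1

The root is level 0 and the size-1 base case is level 10 (the tree spans levels 0 through 10, i.e. 11 levels counting the root), so the depth is the number of divisions: log_2(1024) = 10

The recursion tree depth is log_2(1024) = 10. At each level, the problem size is divided by 2, so it takes 10 divisions to reduce to a base case of size 1. The algorithm makes 2 recursive calls at each level.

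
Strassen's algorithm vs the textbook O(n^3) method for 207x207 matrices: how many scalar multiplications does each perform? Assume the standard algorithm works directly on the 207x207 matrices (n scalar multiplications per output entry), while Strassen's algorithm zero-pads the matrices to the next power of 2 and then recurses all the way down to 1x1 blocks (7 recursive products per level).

Matrix multiplication for 207x207 matrices:

Strassen's algorithm requires power-of-2 dimensions. Pad 207x207 to 256x256 (next power of 2).

Standard algorithm: 207^3 = 8869743 multiplications
Strassen's algorithm: 7^(log2(256)) = 7^8 = 5764801 multiplications
Savings: 8869743 - 5764801 = 3104942 multiplications

Standard: 8869743 multiplications (207^3). Strassen: 5764801 multiplications (7^8, after padding to 256x256). Strassen reduces 8 recursive multiplications to 7 at each level.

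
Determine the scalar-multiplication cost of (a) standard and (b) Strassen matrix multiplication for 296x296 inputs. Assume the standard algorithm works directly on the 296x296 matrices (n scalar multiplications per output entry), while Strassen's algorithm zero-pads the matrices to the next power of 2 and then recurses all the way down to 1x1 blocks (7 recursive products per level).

Matrix multiplication for 296x296 matrices:

Strassen's algorithm requires power-of-2 dimensions. Pad 296x296 to 512x512 (next power of 2).

Standard algorithm: 296^3 = 25934336 multiplications
Strassen's algorithm: 7^(log2(512)) = 7^9 = 40353607 multiplications
Difference: 25934336 - 40353607 = -14419271 (Strassen uses MORE here due to padding overhead — for small or just-over-power-of-2 n, padding can outweigh the per-level savings)

Standard: 25934336 multiplications (296^3). Strassen: 40353607 multiplications (7^9, after padding to 512x512). Strassen reduces 8 recursive multiplications to 7 at each level.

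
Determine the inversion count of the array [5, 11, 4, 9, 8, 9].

Finding inversions in [5, 11, 4, 9, 8, 9]:

(0, 2): arr[0]=5 > arr[2]=4
(1, 2): arr[1]=11 > arr[2]=4
(1, 3): arr[1]=11 > arr[3]=9
(1, 4): arr[1]=11 > arr[4]=8
(1, 5): arr[1]=11 > arr[5]=9
(3, 4): arr[3]=9 > arr[4]=8

Total inversions: 6

The array has 6 inversion(s): (0,2), (1,2), (1,3), (1,4), (1,5), (3,4). Each pair (i,j) satisfies i < j and arr[i] > arr[j].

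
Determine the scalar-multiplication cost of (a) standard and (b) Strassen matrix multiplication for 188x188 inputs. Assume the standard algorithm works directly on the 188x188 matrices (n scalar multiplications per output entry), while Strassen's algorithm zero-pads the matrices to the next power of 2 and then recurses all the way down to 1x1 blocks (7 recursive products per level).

Matrix multiplication for 188x188 matrices:

Strassen's algorithm requires power-of-2 dimensions. Pad 188x188 to 256x256 (next power of 2).

Standard algorithm: 188^3 = 6644672 multiplications
Strassen's algorithm: 7^(log2(256)) = 7^8 = 5764801 multiplications
Savings: 6644672 - 5764801 = 879871 multiplications

Standard: 6644672 multiplications (188^3). Strassen: 5764801 multiplications (7^8, after padding to 256x256). Strassen reduces 8 recursive multiplications to 7 at each level.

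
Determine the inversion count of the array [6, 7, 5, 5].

Finding inversions in [6, 7, 5, 5]:

(0, 2): arr[0]=6 > arr[2]=5
(0, 3): arr[0]=6 > arr[3]=5
(1, 2): arr[1]=7 > arr[2]=5
(1, 3): arr[1]=7 > arr[3]=5

Total inversions: 4

The array has 4 inversion(s): (0,2), (0,3), (1,2), (1,3). Each pair (i,j) satisfies i < j and arr[i] > arr[j].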